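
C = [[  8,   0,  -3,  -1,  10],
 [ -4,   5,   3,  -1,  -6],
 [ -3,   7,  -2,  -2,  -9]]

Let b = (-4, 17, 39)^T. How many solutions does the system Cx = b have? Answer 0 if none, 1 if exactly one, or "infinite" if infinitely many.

Row reduce the augmented matrix [C | b].
R2 ← R2 + (1/2)·R1: [0, 5, 3/2, -3/2, -1, 15]
R3 ← R3 + (3/8)·R1: [0, 7, -25/8, -19/8, -21/4, 75/2]
R3 ← R3 − (7/5)·R2: [0, 0, -209/40, -11/40, -77/20, 33/2]
The echelon form has 3 nonzero rows, and every pivot lies in the first 5 columns, so rank(C) = rank([C|b]) = 3.
The system is consistent.
rank = 3 < 5 unknowns, so there are infinitely many solutions.

infinite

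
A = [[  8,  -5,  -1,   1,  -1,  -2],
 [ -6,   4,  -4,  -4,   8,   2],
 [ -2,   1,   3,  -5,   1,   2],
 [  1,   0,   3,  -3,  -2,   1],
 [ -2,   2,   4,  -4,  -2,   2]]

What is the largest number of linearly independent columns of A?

Row reduce to echelon form.
R2 ← R2 + (3/4)·R1: [0, 1/4, -19/4, -13/4, 29/4, 1/2]
R3 ← R3 + (1/4)·R1: [0, -1/4, 11/4, -19/4, 3/4, 3/2]
R4 ← R4 − (1/8)·R1: [0, 5/8, 25/8, -25/8, -15/8, 5/4]
R5 ← R5 + (1/4)·R1: [0, 3/4, 15/4, -15/4, -9/4, 3/2]
R3 ← R3 + R2: [0, 0, -2, -8, 8, 2]
R4 ← R4 − (5/2)·R2: [0, 0, 15, 5, -20, 0]
R5 ← R5 − (3)·R2: [0, 0, 18, 6, -24, 0]
R4 ← R4 + (15/2)·R3: [0, 0, 0, -55, 40, 15]
R5 ← R5 + (9)·R3: [0, 0, 0, -66, 48, 18]
R5 ← R5 − (6/5)·R4: [0, 0, 0, 0, 0, 0]
Echelon form has 4 nonzero rows, so rank(A) = 4.
The rank gives the maximum number of linearly independent columns: 4.

4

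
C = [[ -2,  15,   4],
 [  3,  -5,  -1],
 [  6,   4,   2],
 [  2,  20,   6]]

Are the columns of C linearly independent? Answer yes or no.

Row reduce C to echelon form.
R2 ← R2 + (3/2)·R1: [0, 35/2, 5]
R3 ← R3 + (3)·R1: [0, 49, 14]
R4 ← R4 + R1: [0, 35, 10]
R3 ← R3 − (14/5)·R2: [0, 0, 0]
R4 ← R4 − (2)·R2: [0, 0, 0]
2 pivots among 3 columns.
Only 2 < 3 pivot columns, so the columns are linearly dependent.

no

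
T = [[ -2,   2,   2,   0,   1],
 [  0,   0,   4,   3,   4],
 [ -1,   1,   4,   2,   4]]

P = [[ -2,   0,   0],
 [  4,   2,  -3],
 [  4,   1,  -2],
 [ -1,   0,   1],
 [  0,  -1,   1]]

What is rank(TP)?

First compute TP:
[[ 20,   5,  -9],
 [ 13,   0,  -1],
 [ 20,   2,  -5]]
Now row reduce the product.
R2 ← R2 − (13/20)·R1: [0, -13/4, 97/20]
R3 ← R3 − R1: [0, -3, 4]
R3 ← R3 − (12/13)·R2: [0, 0, -31/65]
3 nonzero rows, so rank(TP) = 3.

3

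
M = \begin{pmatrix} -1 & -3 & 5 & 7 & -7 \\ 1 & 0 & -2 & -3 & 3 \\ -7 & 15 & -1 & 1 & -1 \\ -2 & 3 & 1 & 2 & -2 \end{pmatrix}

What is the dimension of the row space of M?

2

Row reduce to echelon form.
R2 ← R2 + R1: [0, -3, 3, 4, -4]
R3 ← R3 − (7)·R1: [0, 36, -36, -48, 48]
R4 ← R4 − (2)·R1: [0, 9, -9, -12, 12]
R3 ← R3 + (12)·R2: [0, 0, 0, 0, 0]
R4 ← R4 + (3)·R2: [0, 0, 0, 0, 0]
Echelon form has 2 nonzero rows, so rank(M) = 2.
The row space has dimension equal to the rank: 2.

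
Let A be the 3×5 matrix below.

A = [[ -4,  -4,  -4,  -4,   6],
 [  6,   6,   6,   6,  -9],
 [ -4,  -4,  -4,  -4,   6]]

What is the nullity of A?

Row reduce to echelon form.
R2 ← R2 + (3/2)·R1: [0, 0, 0, 0, 0]
R3 ← R3 − R1: [0, 0, 0, 0, 0]
1 nonzero row, so rank(A) = 1.
A has 5 columns; by rank–nullity, nullity = 5 − 1 = 4.

4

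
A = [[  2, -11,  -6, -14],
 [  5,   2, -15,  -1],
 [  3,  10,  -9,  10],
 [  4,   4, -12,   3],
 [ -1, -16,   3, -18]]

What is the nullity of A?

Row reduce to echelon form.
R2 ← R2 − (5/2)·R1: [0, 59/2, 0, 34]
R3 ← R3 − (3/2)·R1: [0, 53/2, 0, 31]
R4 ← R4 − (2)·R1: [0, 26, 0, 31]
R5 ← R5 + (1/2)·R1: [0, -43/2, 0, -25]
R3 ← R3 − (53/59)·R2: [0, 0, 0, 27/59]
R4 ← R4 − (52/59)·R2: [0, 0, 0, 61/59]
R5 ← R5 + (43/59)·R2: [0, 0, 0, -13/59]
R4 ← R4 − (61/27)·R3: [0, 0, 0, 0]
R5 ← R5 + (13/27)·R3: [0, 0, 0, 0]
3 nonzero rows, so rank(A) = 3.
A has 4 columns; by rank–nullity, nullity = 4 − 3 = 1.

1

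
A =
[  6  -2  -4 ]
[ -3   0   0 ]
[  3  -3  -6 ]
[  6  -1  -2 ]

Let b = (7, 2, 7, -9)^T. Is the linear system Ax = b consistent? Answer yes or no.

no

Row reduce the augmented matrix [A | b].
R2 ← R2 + (1/2)·R1: [0, -1, -2, 11/2]
R3 ← R3 − (1/2)·R1: [0, -2, -4, 7/2]
R4 ← R4 − R1: [0, 1, 2, -16]
R3 ← R3 − (2)·R2: [0, 0, 0, -15/2]
R4 ← R4 + R2: [0, 0, 0, -21/2]
R4 ← R4 − (7/5)·R3: [0, 0, 0, 0]
The echelon form has 3 nonzero rows; the last pivot sits in the augmented column, so rank(A) = 2 but rank([A|b]) = 3.
Since the ranks differ, the system is inconsistent.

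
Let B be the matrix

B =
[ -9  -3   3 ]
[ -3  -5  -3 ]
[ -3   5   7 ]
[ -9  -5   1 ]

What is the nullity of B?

Row reduce to echelon form.
R2 ← R2 − (1/3)·R1: [0, -4, -4]
R3 ← R3 − (1/3)·R1: [0, 6, 6]
R4 ← R4 − R1: [0, -2, -2]
R3 ← R3 + (3/2)·R2: [0, 0, 0]
R4 ← R4 − (1/2)·R2: [0, 0, 0]
2 nonzero rows, so rank(B) = 2.
B has 3 columns; by rank–nullity, nullity = 3 − 2 = 1.

1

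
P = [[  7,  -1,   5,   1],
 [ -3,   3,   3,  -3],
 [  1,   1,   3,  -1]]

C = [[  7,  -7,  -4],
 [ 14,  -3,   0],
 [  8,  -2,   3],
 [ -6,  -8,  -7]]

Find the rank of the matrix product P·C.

First compute PC:
[[ 69, -64, -20],
 [ 63,  30,  42],
 [ 51,  -8,  12]]
Now row reduce the product.
R2 ← R2 − (21/23)·R1: [0, 2034/23, 1386/23]
R3 ← R3 − (17/23)·R1: [0, 904/23, 616/23]
R3 ← R3 − (4/9)·R2: [0, 0, 0]
2 nonzero rows, so rank(PC) = 2.

2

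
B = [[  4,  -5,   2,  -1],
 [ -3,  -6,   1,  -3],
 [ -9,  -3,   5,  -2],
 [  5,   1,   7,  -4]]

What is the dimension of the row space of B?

Row reduce to echelon form.
R2 ← R2 + (3/4)·R1: [0, -39/4, 5/2, -15/4]
R3 ← R3 + (9/4)·R1: [0, -57/4, 19/2, -17/4]
R4 ← R4 − (5/4)·R1: [0, 29/4, 9/2, -11/4]
R3 ← R3 − (19/13)·R2: [0, 0, 76/13, 16/13]
R4 ← R4 + (29/39)·R2: [0, 0, 248/39, -72/13]
R4 ← R4 − (62/57)·R3: [0, 0, 0, -392/57]
Echelon form has 4 nonzero rows, so rank(B) = 4.
The row space has dimension equal to the rank: 4.

4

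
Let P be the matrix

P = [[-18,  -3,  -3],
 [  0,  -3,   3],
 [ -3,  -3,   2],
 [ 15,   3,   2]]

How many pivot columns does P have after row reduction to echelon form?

Row reduce to echelon form.
R3 ← R3 − (1/6)·R1: [0, -5/2, 5/2]
R4 ← R4 + (5/6)·R1: [0, 1/2, -1/2]
R3 ← R3 − (5/6)·R2: [0, 0, 0]
R4 ← R4 + (1/6)·R2: [0, 0, 0]
Echelon form has 2 nonzero rows, so rank(P) = 2.
Each nonzero row contributes one pivot column: 2 pivot columns.

2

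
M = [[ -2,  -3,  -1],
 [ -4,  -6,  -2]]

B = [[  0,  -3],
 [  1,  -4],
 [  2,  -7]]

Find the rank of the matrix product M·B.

First compute MB:
[[ -5,  25],
 [-10,  50]]
Now row reduce the product.
R2 ← R2 − (2)·R1: [0, 0]
1 nonzero row, so rank(MB) = 1.

1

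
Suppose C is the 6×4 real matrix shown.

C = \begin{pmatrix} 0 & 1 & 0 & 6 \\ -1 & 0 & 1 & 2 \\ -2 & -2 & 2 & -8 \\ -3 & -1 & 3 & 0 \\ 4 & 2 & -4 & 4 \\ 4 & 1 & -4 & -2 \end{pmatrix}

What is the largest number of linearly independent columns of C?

2

Row reduce to echelon form.
Swap R1 ↔ R2
R3 ← R3 − (2)·R1: [0, -2, 0, -12]
R4 ← R4 − (3)·R1: [0, -1, 0, -6]
R5 ← R5 + (4)·R1: [0, 2, 0, 12]
R6 ← R6 + (4)·R1: [0, 1, 0, 6]
R3 ← R3 + (2)·R2: [0, 0, 0, 0]
R4 ← R4 + R2: [0, 0, 0, 0]
R5 ← R5 − (2)·R2: [0, 0, 0, 0]
R6 ← R6 − R2: [0, 0, 0, 0]
Echelon form has 2 nonzero rows, so rank(C) = 2.
The rank gives the maximum number of linearly independent columns: 2.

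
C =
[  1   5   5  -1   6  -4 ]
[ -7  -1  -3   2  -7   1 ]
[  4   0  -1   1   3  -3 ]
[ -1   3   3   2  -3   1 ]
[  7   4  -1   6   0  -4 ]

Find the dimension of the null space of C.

Row reduce to echelon form.
R2 ← R2 + (7)·R1: [0, 34, 32, -5, 35, -27]
R3 ← R3 − (4)·R1: [0, -20, -21, 5, -21, 13]
R4 ← R4 + R1: [0, 8, 8, 1, 3, -3]
R5 ← R5 − (7)·R1: [0, -31, -36, 13, -42, 24]
R3 ← R3 + (10/17)·R2: [0, 0, -37/17, 35/17, -7/17, -49/17]
R4 ← R4 − (4/17)·R2: [0, 0, 8/17, 37/17, -89/17, 57/17]
R5 ← R5 + (31/34)·R2: [0, 0, -116/17, 287/34, -343/34, -21/34]
R4 ← R4 + (8/37)·R3: [0, 0, 0, 97/37, -197/37, 101/37]
R5 ← R5 − (116/37)·R3: [0, 0, 0, 147/74, -651/74, 623/74]
R5 ← R5 − (147/194)·R4: [0, 0, 0, 0, -462/97, 616/97]
5 nonzero rows, so rank(C) = 5.
C has 6 columns; by rank–nullity, nullity = 6 − 5 = 1.

1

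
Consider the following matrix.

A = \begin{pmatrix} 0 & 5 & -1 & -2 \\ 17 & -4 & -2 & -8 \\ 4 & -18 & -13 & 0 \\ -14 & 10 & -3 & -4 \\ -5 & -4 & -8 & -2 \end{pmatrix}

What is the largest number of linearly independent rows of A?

4

Row reduce to echelon form.
Swap R1 ↔ R2
R3 ← R3 − (4/17)·R1: [0, -290/17, -213/17, 32/17]
R4 ← R4 + (14/17)·R1: [0, 114/17, -79/17, -180/17]
R5 ← R5 + (5/17)·R1: [0, -88/17, -146/17, -74/17]
R3 ← R3 + (58/17)·R2: [0, 0, -271/17, -84/17]
R4 ← R4 − (114/85)·R2: [0, 0, -281/85, -672/85]
R5 ← R5 + (88/85)·R2: [0, 0, -818/85, -546/85]
R4 ← R4 − (281/1355)·R3: [0, 0, 0, -9324/1355]
R5 ← R5 − (818/1355)·R3: [0, 0, 0, -4662/1355]
R5 ← R5 − (1/2)·R4: [0, 0, 0, 0]
Echelon form has 4 nonzero rows, so rank(A) = 4.
The rank gives the maximum number of linearly independent rows: 4.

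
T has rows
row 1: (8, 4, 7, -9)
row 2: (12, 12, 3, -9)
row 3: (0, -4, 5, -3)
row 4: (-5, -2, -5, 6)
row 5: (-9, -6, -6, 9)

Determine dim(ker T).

2

Row reduce to echelon form.
R2 ← R2 − (3/2)·R1: [0, 6, -15/2, 9/2]
R4 ← R4 + (5/8)·R1: [0, 1/2, -5/8, 3/8]
R5 ← R5 + (9/8)·R1: [0, -3/2, 15/8, -9/8]
R3 ← R3 + (2/3)·R2: [0, 0, 0, 0]
R4 ← R4 − (1/12)·R2: [0, 0, 0, 0]
R5 ← R5 + (1/4)·R2: [0, 0, 0, 0]
2 nonzero rows, so rank(T) = 2.
T has 4 columns; by rank–nullity, nullity = 4 − 2 = 2.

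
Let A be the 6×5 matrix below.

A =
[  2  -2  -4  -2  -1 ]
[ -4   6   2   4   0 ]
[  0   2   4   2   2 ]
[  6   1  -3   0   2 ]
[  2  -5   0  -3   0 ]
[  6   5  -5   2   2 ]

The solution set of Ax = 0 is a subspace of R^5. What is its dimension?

Row reduce to echelon form.
R2 ← R2 + (2)·R1: [0, 2, -6, 0, -2]
R4 ← R4 − (3)·R1: [0, 7, 9, 6, 5]
R5 ← R5 − R1: [0, -3, 4, -1, 1]
R6 ← R6 − (3)·R1: [0, 11, 7, 8, 5]
R3 ← R3 − R2: [0, 0, 10, 2, 4]
R4 ← R4 − (7/2)·R2: [0, 0, 30, 6, 12]
R5 ← R5 + (3/2)·R2: [0, 0, -5, -1, -2]
R6 ← R6 − (11/2)·R2: [0, 0, 40, 8, 16]
R4 ← R4 − (3)·R3: [0, 0, 0, 0, 0]
R5 ← R5 + (1/2)·R3: [0, 0, 0, 0, 0]
R6 ← R6 − (4)·R3: [0, 0, 0, 0, 0]
3 nonzero rows, so rank(A) = 3.
A has 5 columns; by rank–nullity, nullity = 5 − 3 = 2.

2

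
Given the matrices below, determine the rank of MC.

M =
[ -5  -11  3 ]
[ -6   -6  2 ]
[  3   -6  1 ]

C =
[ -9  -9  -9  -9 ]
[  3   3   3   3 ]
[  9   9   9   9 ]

1

First compute MC:
[[ 39,  39,  39,  39],
 [ 54,  54,  54,  54],
 [-36, -36, -36, -36]]
Now row reduce the product.
R2 ← R2 − (18/13)·R1: [0, 0, 0, 0]
R3 ← R3 + (12/13)·R1: [0, 0, 0, 0]
1 nonzero row, so rank(MC) = 1.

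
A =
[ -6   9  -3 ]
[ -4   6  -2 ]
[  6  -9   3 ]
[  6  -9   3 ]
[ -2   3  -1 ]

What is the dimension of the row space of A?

Row reduce to echelon form.
R2 ← R2 − (2/3)·R1: [0, 0, 0]
R3 ← R3 + R1: [0, 0, 0]
R4 ← R4 + R1: [0, 0, 0]
R5 ← R5 − (1/3)·R1: [0, 0, 0]
Echelon form has 1 nonzero row, so rank(A) = 1.
The row space has dimension equal to the rank: 1.

1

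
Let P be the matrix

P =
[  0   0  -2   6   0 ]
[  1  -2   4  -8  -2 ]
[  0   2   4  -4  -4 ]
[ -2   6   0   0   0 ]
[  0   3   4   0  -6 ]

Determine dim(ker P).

Row reduce to echelon form.
Swap R1 ↔ R2
R4 ← R4 + (2)·R1: [0, 2, 8, -16, -4]
Swap R2 ↔ R3
R4 ← R4 − R2: [0, 0, 4, -12, 0]
R5 ← R5 − (3/2)·R2: [0, 0, -2, 6, 0]
R4 ← R4 + (2)·R3: [0, 0, 0, 0, 0]
R5 ← R5 − R3: [0, 0, 0, 0, 0]
3 nonzero rows, so rank(P) = 3.
P has 5 columns; by rank–nullity, nullity = 5 − 3 = 2.

2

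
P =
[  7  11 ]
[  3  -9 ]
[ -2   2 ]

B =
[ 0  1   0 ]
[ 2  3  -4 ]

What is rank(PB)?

First compute PB:
[[ 22,  40, -44],
 [-18, -24,  36],
 [  4,   4,  -8]]
Now row reduce the product.
R2 ← R2 + (9/11)·R1: [0, 96/11, 0]
R3 ← R3 − (2/11)·R1: [0, -36/11, 0]
R3 ← R3 + (3/8)·R2: [0, 0, 0]
2 nonzero rows, so rank(PB) = 2.

2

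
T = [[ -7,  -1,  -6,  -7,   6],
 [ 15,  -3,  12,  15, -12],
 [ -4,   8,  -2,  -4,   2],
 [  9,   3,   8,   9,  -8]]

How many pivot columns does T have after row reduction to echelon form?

2

Row reduce to echelon form.
R2 ← R2 + (15/7)·R1: [0, -36/7, -6/7, 0, 6/7]
R3 ← R3 − (4/7)·R1: [0, 60/7, 10/7, 0, -10/7]
R4 ← R4 + (9/7)·R1: [0, 12/7, 2/7, 0, -2/7]
R3 ← R3 + (5/3)·R2: [0, 0, 0, 0, 0]
R4 ← R4 + (1/3)·R2: [0, 0, 0, 0, 0]
Echelon form has 2 nonzero rows, so rank(T) = 2.
Each nonzero row contributes one pivot column: 2 pivot columns.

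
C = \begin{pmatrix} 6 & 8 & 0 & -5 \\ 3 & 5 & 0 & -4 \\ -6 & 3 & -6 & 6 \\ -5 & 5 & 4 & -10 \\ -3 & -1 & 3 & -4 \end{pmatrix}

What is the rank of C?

Row reduce to echelon form.
R2 ← R2 − (1/2)·R1: [0, 1, 0, -3/2]
R3 ← R3 + R1: [0, 11, -6, 1]
R4 ← R4 + (5/6)·R1: [0, 35/3, 4, -85/6]
R5 ← R5 + (1/2)·R1: [0, 3, 3, -13/2]
R3 ← R3 − (11)·R2: [0, 0, -6, 35/2]
R4 ← R4 − (35/3)·R2: [0, 0, 4, 10/3]
R5 ← R5 − (3)·R2: [0, 0, 3, -2]
R4 ← R4 + (2/3)·R3: [0, 0, 0, 15]
R5 ← R5 + (1/2)·R3: [0, 0, 0, 27/4]
R5 ← R5 − (9/20)·R4: [0, 0, 0, 0]
Echelon form has 4 nonzero rows, so rank(C) = 4.

4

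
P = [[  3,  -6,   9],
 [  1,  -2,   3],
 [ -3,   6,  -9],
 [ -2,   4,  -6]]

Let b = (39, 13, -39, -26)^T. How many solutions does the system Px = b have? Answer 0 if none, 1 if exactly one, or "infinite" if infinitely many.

infinite

Row reduce the augmented matrix [P | b].
R2 ← R2 − (1/3)·R1: [0, 0, 0, 0]
R3 ← R3 + R1: [0, 0, 0, 0]
R4 ← R4 + (2/3)·R1: [0, 0, 0, 0]
The echelon form has 1 nonzero rows, and every pivot lies in the first 3 columns, so rank(P) = rank([P|b]) = 1.
The system is consistent.
rank = 1 < 3 unknowns, so there are infinitely many solutions.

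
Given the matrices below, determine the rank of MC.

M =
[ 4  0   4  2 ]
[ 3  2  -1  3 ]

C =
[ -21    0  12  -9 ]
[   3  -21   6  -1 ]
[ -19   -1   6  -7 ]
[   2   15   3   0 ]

First compute MC:
[[-156,  26,  78, -64],
 [-32,   4,  51, -22]]
Now row reduce the product.
R2 ← R2 − (8/39)·R1: [0, -4/3, 35, -346/39]
2 nonzero rows, so rank(MC) = 2.

2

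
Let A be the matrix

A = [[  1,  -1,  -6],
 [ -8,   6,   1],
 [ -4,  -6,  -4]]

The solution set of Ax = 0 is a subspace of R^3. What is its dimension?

Row reduce to echelon form.
R2 ← R2 + (8)·R1: [0, -2, -47]
R3 ← R3 + (4)·R1: [0, -10, -28]
R3 ← R3 − (5)·R2: [0, 0, 207]
3 nonzero rows, so rank(A) = 3.
A has 3 columns; by rank–nullity, nullity = 3 − 3 = 0.

0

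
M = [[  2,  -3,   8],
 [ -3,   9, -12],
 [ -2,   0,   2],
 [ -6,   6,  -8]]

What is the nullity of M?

0

Row reduce to echelon form.
R2 ← R2 + (3/2)·R1: [0, 9/2, 0]
R3 ← R3 + R1: [0, -3, 10]
R4 ← R4 + (3)·R1: [0, -3, 16]
R3 ← R3 + (2/3)·R2: [0, 0, 10]
R4 ← R4 + (2/3)·R2: [0, 0, 16]
R4 ← R4 − (8/5)·R3: [0, 0, 0]
3 nonzero rows, so rank(M) = 3.
M has 3 columns; by rank–nullity, nullity = 3 − 3 = 0.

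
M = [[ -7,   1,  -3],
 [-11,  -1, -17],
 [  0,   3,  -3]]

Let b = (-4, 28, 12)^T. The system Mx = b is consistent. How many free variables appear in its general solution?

0

Row reduce the augmented matrix [M | b].
R2 ← R2 − (11/7)·R1: [0, -18/7, -86/7, 240/7]
R3 ← R3 + (7/6)·R2: [0, 0, -52/3, 52]
The echelon form has 3 nonzero rows, and every pivot lies in the first 3 columns, so rank(M) = rank([M|b]) = 3.
The system is consistent.
Free variables = (unknowns) − (rank) = 3 − 3 = 0.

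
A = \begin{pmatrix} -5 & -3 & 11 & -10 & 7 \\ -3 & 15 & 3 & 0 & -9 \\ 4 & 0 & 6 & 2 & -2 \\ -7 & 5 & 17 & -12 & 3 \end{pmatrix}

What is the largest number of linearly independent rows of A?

3

Row reduce to echelon form.
R2 ← R2 − (3/5)·R1: [0, 84/5, -18/5, 6, -66/5]
R3 ← R3 + (4/5)·R1: [0, -12/5, 74/5, -6, 18/5]
R4 ← R4 − (7/5)·R1: [0, 46/5, 8/5, 2, -34/5]
R3 ← R3 + (1/7)·R2: [0, 0, 100/7, -36/7, 12/7]
R4 ← R4 − (23/42)·R2: [0, 0, 25/7, -9/7, 3/7]
R4 ← R4 − (1/4)·R3: [0, 0, 0, 0, 0]
Echelon form has 3 nonzero rows, so rank(A) = 3.
The rank gives the maximum number of linearly independent rows: 3.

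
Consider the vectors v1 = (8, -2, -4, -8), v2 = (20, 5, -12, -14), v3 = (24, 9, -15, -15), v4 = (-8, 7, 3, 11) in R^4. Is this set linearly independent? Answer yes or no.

no

Form the matrix with these vectors as rows and row reduce.
R2 ← R2 − (5/2)·R1: [0, 10, -2, 6]
R3 ← R3 − (3)·R1: [0, 15, -3, 9]
R4 ← R4 + R1: [0, 5, -1, 3]
R3 ← R3 − (3/2)·R2: [0, 0, 0, 0]
R4 ← R4 − (1/2)·R2: [0, 0, 0, 0]
2 nonzero rows, so the 4 vectors span a space of dimension 2.
Since 2 < 4, the vectors are linearly dependent.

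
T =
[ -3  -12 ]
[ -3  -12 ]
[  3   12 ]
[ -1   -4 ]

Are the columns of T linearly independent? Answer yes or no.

no

Row reduce T to echelon form.
R2 ← R2 − R1: [0, 0]
R3 ← R3 + R1: [0, 0]
R4 ← R4 − (1/3)·R1: [0, 0]
1 pivot among 2 columns.
Only 1 < 2 pivot columns, so the columns are linearly dependent.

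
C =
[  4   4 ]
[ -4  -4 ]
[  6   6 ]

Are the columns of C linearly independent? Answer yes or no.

no

Row reduce C to echelon form.
R2 ← R2 + R1: [0, 0]
R3 ← R3 − (3/2)·R1: [0, 0]
1 pivot among 2 columns.
Only 1 < 2 pivot columns, so the columns are linearly dependent.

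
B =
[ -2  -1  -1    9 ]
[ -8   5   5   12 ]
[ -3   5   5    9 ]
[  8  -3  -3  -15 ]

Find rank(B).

3

Row reduce to echelon form.
R2 ← R2 − (4)·R1: [0, 9, 9, -24]
R3 ← R3 − (3/2)·R1: [0, 13/2, 13/2, -9/2]
R4 ← R4 + (4)·R1: [0, -7, -7, 21]
R3 ← R3 − (13/18)·R2: [0, 0, 0, 77/6]
R4 ← R4 + (7/9)·R2: [0, 0, 0, 7/3]
R4 ← R4 − (2/11)·R3: [0, 0, 0, 0]
Echelon form has 3 nonzero rows, so rank(B) = 3.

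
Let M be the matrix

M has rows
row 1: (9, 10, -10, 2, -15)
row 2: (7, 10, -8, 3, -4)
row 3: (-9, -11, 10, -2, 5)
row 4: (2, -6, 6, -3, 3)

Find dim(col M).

Row reduce to echelon form.
R2 ← R2 − (7/9)·R1: [0, 20/9, -2/9, 13/9, 23/3]
R3 ← R3 + R1: [0, -1, 0, 0, -10]
R4 ← R4 − (2/9)·R1: [0, -74/9, 74/9, -31/9, 19/3]
R3 ← R3 + (9/20)·R2: [0, 0, -1/10, 13/20, -131/20]
R4 ← R4 + (37/10)·R2: [0, 0, 37/5, 19/10, 347/10]
R4 ← R4 + (74)·R3: [0, 0, 0, 50, -450]
Echelon form has 4 nonzero rows, so rank(M) = 4.
The column space has dimension equal to the rank: 4.

4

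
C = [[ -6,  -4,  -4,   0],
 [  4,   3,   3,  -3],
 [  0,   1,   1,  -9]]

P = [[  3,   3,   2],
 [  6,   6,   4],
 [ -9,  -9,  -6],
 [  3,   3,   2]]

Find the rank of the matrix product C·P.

First compute CP:
[[ -6,  -6,  -4],
 [ -6,  -6,  -4],
 [-30, -30, -20]]
Now row reduce the product.
R2 ← R2 − R1: [0, 0, 0]
R3 ← R3 − (5)·R1: [0, 0, 0]
1 nonzero row, so rank(CP) = 1.

1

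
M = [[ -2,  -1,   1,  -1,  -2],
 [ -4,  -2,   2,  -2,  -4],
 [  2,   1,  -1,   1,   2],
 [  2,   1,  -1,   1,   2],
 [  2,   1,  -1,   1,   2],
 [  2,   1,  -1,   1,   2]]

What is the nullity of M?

Row reduce to echelon form.
R2 ← R2 − (2)·R1: [0, 0, 0, 0, 0]
R3 ← R3 + R1: [0, 0, 0, 0, 0]
R4 ← R4 + R1: [0, 0, 0, 0, 0]
R5 ← R5 + R1: [0, 0, 0, 0, 0]
R6 ← R6 + R1: [0, 0, 0, 0, 0]
1 nonzero row, so rank(M) = 1.
M has 5 columns; by rank–nullity, nullity = 5 − 1 = 4.

4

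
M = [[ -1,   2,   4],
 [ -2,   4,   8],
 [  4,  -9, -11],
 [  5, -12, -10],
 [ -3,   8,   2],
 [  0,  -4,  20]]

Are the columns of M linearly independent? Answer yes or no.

Row reduce M to echelon form.
R2 ← R2 − (2)·R1: [0, 0, 0]
R3 ← R3 + (4)·R1: [0, -1, 5]
R4 ← R4 + (5)·R1: [0, -2, 10]
R5 ← R5 − (3)·R1: [0, 2, -10]
Swap R2 ↔ R3
R4 ← R4 − (2)·R2: [0, 0, 0]
R5 ← R5 + (2)·R2: [0, 0, 0]
R6 ← R6 − (4)·R2: [0, 0, 0]
2 pivots among 3 columns.
Only 2 < 3 pivot columns, so the columns are linearly dependent.

no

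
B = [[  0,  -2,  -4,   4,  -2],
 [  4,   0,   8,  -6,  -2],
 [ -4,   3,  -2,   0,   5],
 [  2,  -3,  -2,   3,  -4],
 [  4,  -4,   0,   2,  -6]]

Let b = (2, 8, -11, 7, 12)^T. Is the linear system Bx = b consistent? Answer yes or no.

yes

Row reduce the augmented matrix [B | b].
Swap R1 ↔ R2
R3 ← R3 + R1: [0, 3, 6, -6, 3, -3]
R4 ← R4 − (1/2)·R1: [0, -3, -6, 6, -3, 3]
R5 ← R5 − R1: [0, -4, -8, 8, -4, 4]
R3 ← R3 + (3/2)·R2: [0, 0, 0, 0, 0, 0]
R4 ← R4 − (3/2)·R2: [0, 0, 0, 0, 0, 0]
R5 ← R5 − (2)·R2: [0, 0, 0, 0, 0, 0]
The echelon form has 2 nonzero rows, and every pivot lies in the first 5 columns, so rank(B) = rank([B|b]) = 2.
The system is consistent.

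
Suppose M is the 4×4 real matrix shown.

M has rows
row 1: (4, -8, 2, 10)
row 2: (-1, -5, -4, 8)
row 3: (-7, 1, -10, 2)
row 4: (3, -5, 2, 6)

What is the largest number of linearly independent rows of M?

2

Row reduce to echelon form.
R2 ← R2 + (1/4)·R1: [0, -7, -7/2, 21/2]
R3 ← R3 + (7/4)·R1: [0, -13, -13/2, 39/2]
R4 ← R4 − (3/4)·R1: [0, 1, 1/2, -3/2]
R3 ← R3 − (13/7)·R2: [0, 0, 0, 0]
R4 ← R4 + (1/7)·R2: [0, 0, 0, 0]
Echelon form has 2 nonzero rows, so rank(M) = 2.
The rank gives the maximum number of linearly independent rows: 2.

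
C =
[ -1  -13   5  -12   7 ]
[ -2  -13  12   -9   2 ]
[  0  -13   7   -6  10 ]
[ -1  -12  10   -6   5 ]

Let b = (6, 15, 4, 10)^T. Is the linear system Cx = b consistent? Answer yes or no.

yes

Row reduce the augmented matrix [C | b].
R2 ← R2 − (2)·R1: [0, 13, 2, 15, -12, 3]
R4 ← R4 − R1: [0, 1, 5, 6, -2, 4]
R3 ← R3 + R2: [0, 0, 9, 9, -2, 7]
R4 ← R4 − (1/13)·R2: [0, 0, 63/13, 63/13, -14/13, 49/13]
R4 ← R4 − (7/13)·R3: [0, 0, 0, 0, 0, 0]
The echelon form has 3 nonzero rows, and every pivot lies in the first 5 columns, so rank(C) = rank([C|b]) = 3.
The system is consistent.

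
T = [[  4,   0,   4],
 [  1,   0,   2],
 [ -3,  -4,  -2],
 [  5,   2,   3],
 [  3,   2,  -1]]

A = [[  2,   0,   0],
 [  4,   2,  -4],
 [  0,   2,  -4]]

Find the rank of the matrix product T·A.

2

First compute TA:
[[  8,   8, -16],
 [  2,   4,  -8],
 [-22, -12,  24],
 [ 18,  10, -20],
 [ 14,   2,  -4]]
Now row reduce the product.
R2 ← R2 − (1/4)·R1: [0, 2, -4]
R3 ← R3 + (11/4)·R1: [0, 10, -20]
R4 ← R4 − (9/4)·R1: [0, -8, 16]
R5 ← R5 − (7/4)·R1: [0, -12, 24]
R3 ← R3 − (5)·R2: [0, 0, 0]
R4 ← R4 + (4)·R2: [0, 0, 0]
R5 ← R5 + (6)·R2: [0, 0, 0]
2 nonzero rows, so rank(TA) = 2.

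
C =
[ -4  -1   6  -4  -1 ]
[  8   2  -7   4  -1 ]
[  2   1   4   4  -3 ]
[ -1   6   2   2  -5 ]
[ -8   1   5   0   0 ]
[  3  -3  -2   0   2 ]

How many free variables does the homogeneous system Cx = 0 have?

Row reduce to echelon form.
R2 ← R2 + (2)·R1: [0, 0, 5, -4, -3]
R3 ← R3 + (1/2)·R1: [0, 1/2, 7, 2, -7/2]
R4 ← R4 − (1/4)·R1: [0, 25/4, 1/2, 3, -19/4]
R5 ← R5 − (2)·R1: [0, 3, -7, 8, 2]
R6 ← R6 + (3/4)·R1: [0, -15/4, 5/2, -3, 5/4]
Swap R2 ↔ R3
R4 ← R4 − (25/2)·R2: [0, 0, -87, -22, 39]
R5 ← R5 − (6)·R2: [0, 0, -49, -4, 23]
R6 ← R6 + (15/2)·R2: [0, 0, 55, 12, -25]
R4 ← R4 + (87/5)·R3: [0, 0, 0, -458/5, -66/5]
R5 ← R5 + (49/5)·R3: [0, 0, 0, -216/5, -32/5]
R6 ← R6 − (11)·R3: [0, 0, 0, 56, 8]
R5 ← R5 − (108/229)·R4: [0, 0, 0, 0, -40/229]
R6 ← R6 + (140/229)·R4: [0, 0, 0, 0, -16/229]
R6 ← R6 − (2/5)·R5: [0, 0, 0, 0, 0]
5 nonzero rows, so rank(C) = 5.
C has 5 columns; by rank–nullity, nullity = 5 − 5 = 0.

0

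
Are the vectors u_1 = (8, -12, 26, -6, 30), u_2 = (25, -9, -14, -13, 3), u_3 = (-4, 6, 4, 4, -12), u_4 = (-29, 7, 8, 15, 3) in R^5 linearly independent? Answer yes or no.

yes

Form the matrix with these vectors as rows and row reduce.
R2 ← R2 − (25/8)·R1: [0, 57/2, -381/4, 23/4, -363/4]
R3 ← R3 + (1/2)·R1: [0, 0, 17, 1, 3]
R4 ← R4 + (29/8)·R1: [0, -73/2, 409/4, -27/4, 447/4]
R4 ← R4 + (73/57)·R2: [0, 0, -375/19, 35/57, -85/19]
R4 ← R4 + (375/323)·R3: [0, 0, 0, 1720/969, -320/323]
4 nonzero rows, so the 4 vectors span a space of dimension 4.
Since 4 = 4, the vectors are linearly independent.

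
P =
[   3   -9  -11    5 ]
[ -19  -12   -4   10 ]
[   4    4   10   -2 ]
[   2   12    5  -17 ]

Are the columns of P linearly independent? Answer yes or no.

Row reduce P to echelon form.
R2 ← R2 + (19/3)·R1: [0, -69, -221/3, 125/3]
R3 ← R3 − (4/3)·R1: [0, 16, 74/3, -26/3]
R4 ← R4 − (2/3)·R1: [0, 18, 37/3, -61/3]
R3 ← R3 + (16/69)·R2: [0, 0, 1570/207, 206/207]
R4 ← R4 + (6/23)·R2: [0, 0, -475/69, -653/69]
R4 ← R4 + (285/314)·R3: [0, 0, 0, -1344/157]
4 pivots among 4 columns.
Every column is a pivot column, so the columns are linearly independent.

yes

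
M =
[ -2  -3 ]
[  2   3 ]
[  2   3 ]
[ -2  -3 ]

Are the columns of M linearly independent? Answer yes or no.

Row reduce M to echelon form.
R2 ← R2 + R1: [0, 0]
R3 ← R3 + R1: [0, 0]
R4 ← R4 − R1: [0, 0]
1 pivot among 2 columns.
Only 1 < 2 pivot columns, so the columns are linearly dependent.

no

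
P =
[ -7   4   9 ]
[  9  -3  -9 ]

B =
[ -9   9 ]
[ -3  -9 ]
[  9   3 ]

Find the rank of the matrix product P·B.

2

First compute PB:
[[132, -72],
 [-153,  81]]
Now row reduce the product.
R2 ← R2 + (51/44)·R1: [0, -27/11]
2 nonzero rows, so rank(PB) = 2.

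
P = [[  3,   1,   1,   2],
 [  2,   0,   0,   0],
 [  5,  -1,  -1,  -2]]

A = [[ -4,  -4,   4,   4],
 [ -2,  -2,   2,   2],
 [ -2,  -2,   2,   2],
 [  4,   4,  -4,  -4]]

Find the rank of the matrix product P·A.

First compute PA:
[[ -8,  -8,   8,   8],
 [ -8,  -8,   8,   8],
 [-24, -24,  24,  24]]
Now row reduce the product.
R2 ← R2 − R1: [0, 0, 0, 0]
R3 ← R3 − (3)·R1: [0, 0, 0, 0]
1 nonzero row, so rank(PA) = 1.

1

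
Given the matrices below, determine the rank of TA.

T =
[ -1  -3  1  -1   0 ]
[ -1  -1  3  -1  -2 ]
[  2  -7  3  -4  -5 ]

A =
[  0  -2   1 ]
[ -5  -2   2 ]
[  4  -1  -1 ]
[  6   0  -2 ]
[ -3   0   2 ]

3

First compute TA:
[[ 13,   7,  -6],
 [ 17,   1,  -8],
 [ 38,   7, -17]]
Now row reduce the product.
R2 ← R2 − (17/13)·R1: [0, -106/13, -2/13]
R3 ← R3 − (38/13)·R1: [0, -175/13, 7/13]
R3 ← R3 − (175/106)·R2: [0, 0, 42/53]
3 nonzero rows, so rank(TA) = 3.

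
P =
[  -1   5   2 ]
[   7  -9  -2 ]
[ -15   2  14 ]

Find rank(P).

Row reduce to echelon form.
R2 ← R2 + (7)·R1: [0, 26, 12]
R3 ← R3 − (15)·R1: [0, -73, -16]
R3 ← R3 + (73/26)·R2: [0, 0, 230/13]
Echelon form has 3 nonzero rows, so rank(P) = 3.

3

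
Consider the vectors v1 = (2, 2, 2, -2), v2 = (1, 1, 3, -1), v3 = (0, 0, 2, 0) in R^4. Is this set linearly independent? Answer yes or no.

Form the matrix with these vectors as rows and row reduce.
R2 ← R2 − (1/2)·R1: [0, 0, 2, 0]
R3 ← R3 − R2: [0, 0, 0, 0]
2 nonzero rows, so the 3 vectors span a space of dimension 2.
Since 2 < 3, the vectors are linearly dependent.

no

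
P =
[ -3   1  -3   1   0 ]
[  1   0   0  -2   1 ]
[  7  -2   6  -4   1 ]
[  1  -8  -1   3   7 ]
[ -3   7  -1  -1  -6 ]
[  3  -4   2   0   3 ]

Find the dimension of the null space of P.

Row reduce to echelon form.
R2 ← R2 + (1/3)·R1: [0, 1/3, -1, -5/3, 1]
R3 ← R3 + (7/3)·R1: [0, 1/3, -1, -5/3, 1]
R4 ← R4 + (1/3)·R1: [0, -23/3, -2, 10/3, 7]
R5 ← R5 − R1: [0, 6, 2, -2, -6]
R6 ← R6 + R1: [0, -3, -1, 1, 3]
R3 ← R3 − R2: [0, 0, 0, 0, 0]
R4 ← R4 + (23)·R2: [0, 0, -25, -35, 30]
R5 ← R5 − (18)·R2: [0, 0, 20, 28, -24]
R6 ← R6 + (9)·R2: [0, 0, -10, -14, 12]
Swap R3 ↔ R4
R5 ← R5 + (4/5)·R3: [0, 0, 0, 0, 0]
R6 ← R6 − (2/5)·R3: [0, 0, 0, 0, 0]
3 nonzero rows, so rank(P) = 3.
P has 5 columns; by rank–nullity, nullity = 5 − 3 = 2.

2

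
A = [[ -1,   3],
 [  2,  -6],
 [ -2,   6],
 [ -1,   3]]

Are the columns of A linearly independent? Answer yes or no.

Row reduce A to echelon form.
R2 ← R2 + (2)·R1: [0, 0]
R3 ← R3 − (2)·R1: [0, 0]
R4 ← R4 − R1: [0, 0]
1 pivot among 2 columns.
Only 1 < 2 pivot columns, so the columns are linearly dependent.

no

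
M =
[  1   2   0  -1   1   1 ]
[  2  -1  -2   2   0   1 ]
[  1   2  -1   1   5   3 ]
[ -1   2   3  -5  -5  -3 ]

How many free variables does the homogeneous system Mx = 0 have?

Row reduce to echelon form.
R2 ← R2 − (2)·R1: [0, -5, -2, 4, -2, -1]
R3 ← R3 − R1: [0, 0, -1, 2, 4, 2]
R4 ← R4 + R1: [0, 4, 3, -6, -4, -2]
R4 ← R4 + (4/5)·R2: [0, 0, 7/5, -14/5, -28/5, -14/5]
R4 ← R4 + (7/5)·R3: [0, 0, 0, 0, 0, 0]
3 nonzero rows, so rank(M) = 3.
M has 6 columns; by rank–nullity, nullity = 6 − 3 = 3.

3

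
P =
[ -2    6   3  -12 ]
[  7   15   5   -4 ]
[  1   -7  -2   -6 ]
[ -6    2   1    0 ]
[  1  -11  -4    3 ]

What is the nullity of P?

Row reduce to echelon form.
R2 ← R2 + (7/2)·R1: [0, 36, 31/2, -46]
R3 ← R3 + (1/2)·R1: [0, -4, -1/2, -12]
R4 ← R4 − (3)·R1: [0, -16, -8, 36]
R5 ← R5 + (1/2)·R1: [0, -8, -5/2, -3]
R3 ← R3 + (1/9)·R2: [0, 0, 11/9, -154/9]
R4 ← R4 + (4/9)·R2: [0, 0, -10/9, 140/9]
R5 ← R5 + (2/9)·R2: [0, 0, 17/18, -119/9]
R4 ← R4 + (10/11)·R3: [0, 0, 0, 0]
R5 ← R5 − (17/22)·R3: [0, 0, 0, 0]
3 nonzero rows, so rank(P) = 3.
P has 4 columns; by rank–nullity, nullity = 4 − 3 = 1.

1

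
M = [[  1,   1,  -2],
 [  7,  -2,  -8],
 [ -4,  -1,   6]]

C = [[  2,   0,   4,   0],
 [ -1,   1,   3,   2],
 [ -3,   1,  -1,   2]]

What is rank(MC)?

2

First compute MC:
[[  7,  -1,   9,  -2],
 [ 40, -10,  30, -20],
 [-25,   5, -25,  10]]
Now row reduce the product.
R2 ← R2 − (40/7)·R1: [0, -30/7, -150/7, -60/7]
R3 ← R3 + (25/7)·R1: [0, 10/7, 50/7, 20/7]
R3 ← R3 + (1/3)·R2: [0, 0, 0, 0]
2 nonzero rows, so rank(MC) = 2.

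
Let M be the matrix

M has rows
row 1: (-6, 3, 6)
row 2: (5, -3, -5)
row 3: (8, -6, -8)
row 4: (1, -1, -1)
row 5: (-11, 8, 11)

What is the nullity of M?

1

Row reduce to echelon form.
R2 ← R2 + (5/6)·R1: [0, -1/2, 0]
R3 ← R3 + (4/3)·R1: [0, -2, 0]
R4 ← R4 + (1/6)·R1: [0, -1/2, 0]
R5 ← R5 − (11/6)·R1: [0, 5/2, 0]
R3 ← R3 − (4)·R2: [0, 0, 0]
R4 ← R4 − R2: [0, 0, 0]
R5 ← R5 + (5)·R2: [0, 0, 0]
2 nonzero rows, so rank(M) = 2.
M has 3 columns; by rank–nullity, nullity = 3 − 2 = 1.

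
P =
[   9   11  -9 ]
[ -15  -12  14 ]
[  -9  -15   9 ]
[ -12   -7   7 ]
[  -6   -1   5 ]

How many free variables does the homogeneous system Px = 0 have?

0

Row reduce to echelon form.
R2 ← R2 + (5/3)·R1: [0, 19/3, -1]
R3 ← R3 + R1: [0, -4, 0]
R4 ← R4 + (4/3)·R1: [0, 23/3, -5]
R5 ← R5 + (2/3)·R1: [0, 19/3, -1]
R3 ← R3 + (12/19)·R2: [0, 0, -12/19]
R4 ← R4 − (23/19)·R2: [0, 0, -72/19]
R5 ← R5 − R2: [0, 0, 0]
R4 ← R4 − (6)·R3: [0, 0, 0]
3 nonzero rows, so rank(P) = 3.
P has 3 columns; by rank–nullity, nullity = 3 − 3 = 0.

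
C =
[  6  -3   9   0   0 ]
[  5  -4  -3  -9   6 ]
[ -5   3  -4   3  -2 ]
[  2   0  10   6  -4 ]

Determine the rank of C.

Row reduce to echelon form.
R2 ← R2 − (5/6)·R1: [0, -3/2, -21/2, -9, 6]
R3 ← R3 + (5/6)·R1: [0, 1/2, 7/2, 3, -2]
R4 ← R4 − (1/3)·R1: [0, 1, 7, 6, -4]
R3 ← R3 + (1/3)·R2: [0, 0, 0, 0, 0]
R4 ← R4 + (2/3)·R2: [0, 0, 0, 0, 0]
Echelon form has 2 nonzero rows, so rank(C) = 2.

2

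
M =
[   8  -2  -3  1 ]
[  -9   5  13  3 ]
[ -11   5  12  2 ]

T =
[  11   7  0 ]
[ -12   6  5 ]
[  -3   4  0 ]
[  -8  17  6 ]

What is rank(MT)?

2

First compute MT:
[[113,  49,  -4],
 [-222,  70,  43],
 [-233,  35,  37]]
Now row reduce the product.
R2 ← R2 + (222/113)·R1: [0, 18788/113, 3971/113]
R3 ← R3 + (233/113)·R1: [0, 15372/113, 3249/113]
R3 ← R3 − (9/11)·R2: [0, 0, 0]
2 nonzero rows, so rank(MT) = 2.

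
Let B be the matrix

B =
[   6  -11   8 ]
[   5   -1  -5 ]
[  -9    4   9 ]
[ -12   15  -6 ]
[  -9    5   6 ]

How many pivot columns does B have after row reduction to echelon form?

3

Row reduce to echelon form.
R2 ← R2 − (5/6)·R1: [0, 49/6, -35/3]
R3 ← R3 + (3/2)·R1: [0, -25/2, 21]
R4 ← R4 + (2)·R1: [0, -7, 10]
R5 ← R5 + (3/2)·R1: [0, -23/2, 18]
R3 ← R3 + (75/49)·R2: [0, 0, 22/7]
R4 ← R4 + (6/7)·R2: [0, 0, 0]
R5 ← R5 + (69/49)·R2: [0, 0, 11/7]
R5 ← R5 − (1/2)·R3: [0, 0, 0]
Echelon form has 3 nonzero rows, so rank(B) = 3.
Each nonzero row contributes one pivot column: 3 pivot columns.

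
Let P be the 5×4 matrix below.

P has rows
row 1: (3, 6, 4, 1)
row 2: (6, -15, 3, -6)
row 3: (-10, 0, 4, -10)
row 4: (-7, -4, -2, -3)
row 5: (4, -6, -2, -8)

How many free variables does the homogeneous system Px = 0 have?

Row reduce to echelon form.
R2 ← R2 − (2)·R1: [0, -27, -5, -8]
R3 ← R3 + (10/3)·R1: [0, 20, 52/3, -20/3]
R4 ← R4 + (7/3)·R1: [0, 10, 22/3, -2/3]
R5 ← R5 − (4/3)·R1: [0, -14, -22/3, -28/3]
R3 ← R3 + (20/27)·R2: [0, 0, 368/27, -340/27]
R4 ← R4 + (10/27)·R2: [0, 0, 148/27, -98/27]
R5 ← R5 − (14/27)·R2: [0, 0, -128/27, -140/27]
R4 ← R4 − (37/92)·R3: [0, 0, 0, 33/23]
R5 ← R5 + (8/23)·R3: [0, 0, 0, -220/23]
R5 ← R5 + (20/3)·R4: [0, 0, 0, 0]
4 nonzero rows, so rank(P) = 4.
P has 4 columns; by rank–nullity, nullity = 4 − 4 = 0.

0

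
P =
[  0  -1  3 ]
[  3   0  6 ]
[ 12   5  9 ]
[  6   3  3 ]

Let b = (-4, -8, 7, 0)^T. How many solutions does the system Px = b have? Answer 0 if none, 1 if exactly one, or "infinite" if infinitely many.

Row reduce the augmented matrix [P | b].
Swap R1 ↔ R2
R3 ← R3 − (4)·R1: [0, 5, -15, 39]
R4 ← R4 − (2)·R1: [0, 3, -9, 16]
R3 ← R3 + (5)·R2: [0, 0, 0, 19]
R4 ← R4 + (3)·R2: [0, 0, 0, 4]
R4 ← R4 − (4/19)·R3: [0, 0, 0, 0]
The echelon form has 3 nonzero rows; the last pivot sits in the augmented column, so rank(P) = 2 but rank([P|b]) = 3.
Since the ranks differ, the system is inconsistent.
It has no solutions.

0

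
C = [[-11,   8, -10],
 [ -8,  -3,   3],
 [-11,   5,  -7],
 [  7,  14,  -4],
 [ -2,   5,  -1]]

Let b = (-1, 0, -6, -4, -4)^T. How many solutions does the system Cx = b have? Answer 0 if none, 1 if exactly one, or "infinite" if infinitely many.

Row reduce the augmented matrix [C | b].
R2 ← R2 − (8/11)·R1: [0, -97/11, 113/11, 8/11]
R3 ← R3 − R1: [0, -3, 3, -5]
R4 ← R4 + (7/11)·R1: [0, 210/11, -114/11, -51/11]
R5 ← R5 − (2/11)·R1: [0, 39/11, 9/11, -42/11]
R3 ← R3 − (33/97)·R2: [0, 0, -48/97, -509/97]
R4 ← R4 + (210/97)·R2: [0, 0, 1152/97, -297/97]
R5 ← R5 + (39/97)·R2: [0, 0, 480/97, -342/97]
R4 ← R4 + (24)·R3: [0, 0, 0, -129]
R5 ← R5 + (10)·R3: [0, 0, 0, -56]
R5 ← R5 − (56/129)·R4: [0, 0, 0, 0]
The echelon form has 4 nonzero rows; the last pivot sits in the augmented column, so rank(C) = 3 but rank([C|b]) = 4.
Since the ranks differ, the system is inconsistent.
It has no solutions.

0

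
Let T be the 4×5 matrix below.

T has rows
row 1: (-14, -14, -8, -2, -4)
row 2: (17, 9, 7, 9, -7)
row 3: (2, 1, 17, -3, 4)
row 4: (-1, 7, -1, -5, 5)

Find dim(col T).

4

Row reduce to echelon form.
R2 ← R2 + (17/14)·R1: [0, -8, -19/7, 46/7, -83/7]
R3 ← R3 + (1/7)·R1: [0, -1, 111/7, -23/7, 24/7]
R4 ← R4 − (1/14)·R1: [0, 8, -3/7, -34/7, 37/7]
R3 ← R3 − (1/8)·R2: [0, 0, 907/56, -115/28, 275/56]
R4 ← R4 + R2: [0, 0, -22/7, 12/7, -46/7]
R4 ← R4 + (176/907)·R3: [0, 0, 0, 832/907, -5096/907]
Echelon form has 4 nonzero rows, so rank(T) = 4.
The column space has dimension equal to the rank: 4.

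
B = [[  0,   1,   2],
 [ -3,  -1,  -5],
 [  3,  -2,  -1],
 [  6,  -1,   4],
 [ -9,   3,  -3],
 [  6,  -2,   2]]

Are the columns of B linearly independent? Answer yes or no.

no

Row reduce B to echelon form.
Swap R1 ↔ R2
R3 ← R3 + R1: [0, -3, -6]
R4 ← R4 + (2)·R1: [0, -3, -6]
R5 ← R5 − (3)·R1: [0, 6, 12]
R6 ← R6 + (2)·R1: [0, -4, -8]
R3 ← R3 + (3)·R2: [0, 0, 0]
R4 ← R4 + (3)·R2: [0, 0, 0]
R5 ← R5 − (6)·R2: [0, 0, 0]
R6 ← R6 + (4)·R2: [0, 0, 0]
2 pivots among 3 columns.
Only 2 < 3 pivot columns, so the columns are linearly dependent.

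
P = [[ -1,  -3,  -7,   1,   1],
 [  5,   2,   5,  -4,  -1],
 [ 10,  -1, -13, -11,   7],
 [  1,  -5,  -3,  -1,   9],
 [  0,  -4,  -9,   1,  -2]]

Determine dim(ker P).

Row reduce to echelon form.
R2 ← R2 + (5)·R1: [0, -13, -30, 1, 4]
R3 ← R3 + (10)·R1: [0, -31, -83, -1, 17]
R4 ← R4 + R1: [0, -8, -10, 0, 10]
R3 ← R3 − (31/13)·R2: [0, 0, -149/13, -44/13, 97/13]
R4 ← R4 − (8/13)·R2: [0, 0, 110/13, -8/13, 98/13]
R5 ← R5 − (4/13)·R2: [0, 0, 3/13, 9/13, -42/13]
R4 ← R4 + (110/149)·R3: [0, 0, 0, -464/149, 1944/149]
R5 ← R5 + (3/149)·R3: [0, 0, 0, 93/149, -459/149]
R5 ← R5 + (93/464)·R4: [0, 0, 0, 0, -27/58]
5 nonzero rows, so rank(P) = 5.
P has 5 columns; by rank–nullity, nullity = 5 − 5 = 0.

0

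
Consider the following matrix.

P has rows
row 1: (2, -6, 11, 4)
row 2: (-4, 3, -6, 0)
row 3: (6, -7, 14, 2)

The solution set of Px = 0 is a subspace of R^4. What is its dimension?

Row reduce to echelon form.
R2 ← R2 + (2)·R1: [0, -9, 16, 8]
R3 ← R3 − (3)·R1: [0, 11, -19, -10]
R3 ← R3 + (11/9)·R2: [0, 0, 5/9, -2/9]
3 nonzero rows, so rank(P) = 3.
P has 4 columns; by rank–nullity, nullity = 4 − 3 = 1.

1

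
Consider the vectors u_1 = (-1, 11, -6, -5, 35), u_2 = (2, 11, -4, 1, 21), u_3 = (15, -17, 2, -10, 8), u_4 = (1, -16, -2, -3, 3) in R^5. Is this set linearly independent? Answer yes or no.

yes

Form the matrix with these vectors as rows and row reduce.
R2 ← R2 + (2)·R1: [0, 33, -16, -9, 91]
R3 ← R3 + (15)·R1: [0, 148, -88, -85, 533]
R4 ← R4 + R1: [0, -5, -8, -8, 38]
R3 ← R3 − (148/33)·R2: [0, 0, -536/33, -491/11, 4121/33]
R4 ← R4 + (5/33)·R2: [0, 0, -344/33, -103/11, 1709/33]
R4 ← R4 − (43/67)·R3: [0, 0, 0, 1292/67, -1900/67]
4 nonzero rows, so the 4 vectors span a space of dimension 4.
Since 4 = 4, the vectors are linearly independent.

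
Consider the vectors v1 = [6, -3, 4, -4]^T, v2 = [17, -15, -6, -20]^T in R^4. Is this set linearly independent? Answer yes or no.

yes

Form the matrix with these vectors as rows and row reduce.
R2 ← R2 − (17/6)·R1: [0, -13/2, -52/3, -26/3]
2 nonzero rows, so the 2 vectors span a space of dimension 2.
Since 2 = 2, the vectors are linearly independent.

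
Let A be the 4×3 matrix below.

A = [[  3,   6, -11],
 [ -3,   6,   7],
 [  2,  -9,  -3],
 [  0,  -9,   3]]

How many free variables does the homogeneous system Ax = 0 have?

Row reduce to echelon form.
R2 ← R2 + R1: [0, 12, -4]
R3 ← R3 − (2/3)·R1: [0, -13, 13/3]
R3 ← R3 + (13/12)·R2: [0, 0, 0]
R4 ← R4 + (3/4)·R2: [0, 0, 0]
2 nonzero rows, so rank(A) = 2.
A has 3 columns; by rank–nullity, nullity = 3 − 2 = 1.

1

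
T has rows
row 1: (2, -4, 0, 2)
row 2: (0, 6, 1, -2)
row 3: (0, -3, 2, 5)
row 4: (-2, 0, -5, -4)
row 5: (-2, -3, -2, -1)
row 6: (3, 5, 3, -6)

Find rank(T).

Row reduce to echelon form.
R4 ← R4 + R1: [0, -4, -5, -2]
R5 ← R5 + R1: [0, -7, -2, 1]
R6 ← R6 − (3/2)·R1: [0, 11, 3, -9]
R3 ← R3 + (1/2)·R2: [0, 0, 5/2, 4]
R4 ← R4 + (2/3)·R2: [0, 0, -13/3, -10/3]
R5 ← R5 + (7/6)·R2: [0, 0, -5/6, -4/3]
R6 ← R6 − (11/6)·R2: [0, 0, 7/6, -16/3]
R4 ← R4 + (26/15)·R3: [0, 0, 0, 18/5]
R5 ← R5 + (1/3)·R3: [0, 0, 0, 0]
R6 ← R6 − (7/15)·R3: [0, 0, 0, -36/5]
R6 ← R6 + (2)·R4: [0, 0, 0, 0]
Echelon form has 4 nonzero rows, so rank(T) = 4.

4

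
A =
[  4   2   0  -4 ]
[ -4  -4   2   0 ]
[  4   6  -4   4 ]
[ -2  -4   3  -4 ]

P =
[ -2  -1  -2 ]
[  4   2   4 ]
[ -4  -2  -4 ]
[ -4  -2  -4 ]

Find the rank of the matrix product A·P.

1

First compute AP:
[[ 16,   8,  16],
 [-16,  -8, -16],
 [ 16,   8,  16],
 [ -8,  -4,  -8]]
Now row reduce the product.
R2 ← R2 + R1: [0, 0, 0]
R3 ← R3 − R1: [0, 0, 0]
R4 ← R4 + (1/2)·R1: [0, 0, 0]
1 nonzero row, so rank(AP) = 1.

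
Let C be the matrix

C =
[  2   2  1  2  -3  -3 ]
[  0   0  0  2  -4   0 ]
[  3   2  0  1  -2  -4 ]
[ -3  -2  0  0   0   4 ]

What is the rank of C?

3

Row reduce to echelon form.
R3 ← R3 − (3/2)·R1: [0, -1, -3/2, -2, 5/2, 1/2]
R4 ← R4 + (3/2)·R1: [0, 1, 3/2, 3, -9/2, -1/2]
Swap R2 ↔ R3
R4 ← R4 + R2: [0, 0, 0, 1, -2, 0]
R4 ← R4 − (1/2)·R3: [0, 0, 0, 0, 0, 0]
Echelon form has 3 nonzero rows, so rank(C) = 3.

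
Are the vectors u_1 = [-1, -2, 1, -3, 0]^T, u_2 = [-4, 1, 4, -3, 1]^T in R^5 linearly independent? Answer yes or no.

Form the matrix with these vectors as rows and row reduce.
R2 ← R2 − (4)·R1: [0, 9, 0, 9, 1]
2 nonzero rows, so the 2 vectors span a space of dimension 2.
Since 2 = 2, the vectors are linearly independent.

yes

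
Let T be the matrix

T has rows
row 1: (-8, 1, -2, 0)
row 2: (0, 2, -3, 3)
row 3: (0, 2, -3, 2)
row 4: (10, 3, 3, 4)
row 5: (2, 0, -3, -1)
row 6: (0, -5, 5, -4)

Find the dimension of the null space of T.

0

Row reduce to echelon form.
R4 ← R4 + (5/4)·R1: [0, 17/4, 1/2, 4]
R5 ← R5 + (1/4)·R1: [0, 1/4, -7/2, -1]
R3 ← R3 − R2: [0, 0, 0, -1]
R4 ← R4 − (17/8)·R2: [0, 0, 55/8, -19/8]
R5 ← R5 − (1/8)·R2: [0, 0, -25/8, -11/8]
R6 ← R6 + (5/2)·R2: [0, 0, -5/2, 7/2]
Swap R3 ↔ R4
R5 ← R5 + (5/11)·R3: [0, 0, 0, -27/11]
R6 ← R6 + (4/11)·R3: [0, 0, 0, 29/11]
R5 ← R5 − (27/11)·R4: [0, 0, 0, 0]
R6 ← R6 + (29/11)·R4: [0, 0, 0, 0]
4 nonzero rows, so rank(T) = 4.
T has 4 columns; by rank–nullity, nullity = 4 − 4 = 0.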